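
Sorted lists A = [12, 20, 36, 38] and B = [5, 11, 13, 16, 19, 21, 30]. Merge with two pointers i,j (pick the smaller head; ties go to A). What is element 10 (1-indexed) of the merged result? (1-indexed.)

merged[10] = 36

[i=1,j=1] A[i]=12>B[j]=5 take 5 → j++
[i=1,j=2] A[i]=12>B[j]=11 take 11 → j++
[i=1,j=3] A[i]=12<=B[j]=13 take 12 → i++
[i=2,j=3] A[i]=20>B[j]=13 take 13 → j++
[i=2,j=4] A[i]=20>B[j]=16 take 16 → j++
[i=2,j=5] A[i]=20>B[j]=19 take 19 → j++
[i=2,j=6] A[i]=20<=B[j]=21 take 20 → i++
[i=3,j=6] A[i]=36>B[j]=21 take 21 → j++
[i=3,j=7] A[i]=36>B[j]=30 take 30 → j++
[i=3,j=8] B done, take A[i]=36 → i++
[i=4,j=8] B done, take A[i]=38 → i++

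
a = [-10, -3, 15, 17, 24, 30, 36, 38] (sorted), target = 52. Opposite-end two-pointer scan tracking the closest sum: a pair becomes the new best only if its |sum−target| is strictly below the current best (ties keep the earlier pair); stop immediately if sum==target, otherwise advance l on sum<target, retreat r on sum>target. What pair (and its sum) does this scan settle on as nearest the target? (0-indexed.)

[0,7] -10+38=28 d=24 * → l++
[1,7] -3+38=35 d=17 * → l++
[2,7] 15+38=53 d=1 * → r--
[2,6] 15+36=51 d=1 → l++
[3,6] 17+36=53 d=1 → r--
[3,5] 17+30=47 d=5 → l++
[4,5] 24+30=54 d=2 → r--

pair (15, 38) with sum 53 (|Δ|=1)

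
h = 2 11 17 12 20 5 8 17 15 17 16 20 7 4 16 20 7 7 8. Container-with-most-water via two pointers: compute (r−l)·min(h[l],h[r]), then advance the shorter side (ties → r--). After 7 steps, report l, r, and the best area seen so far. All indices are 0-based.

l=4, r=15, best area=221

[0,18] min(2,8)*18=36 best=36 * → l++
[1,18] min(11,8)*17=136 best=136 * → r--
[1,17] min(11,7)*16=112 best=136 → r--
[1,16] min(11,7)*15=105 best=136 → r--
[1,15] min(11,20)*14=154 best=154 * → l++
[2,15] min(17,20)*13=221 best=221 * → l++
[3,15] min(12,20)*12=144 best=221 → l++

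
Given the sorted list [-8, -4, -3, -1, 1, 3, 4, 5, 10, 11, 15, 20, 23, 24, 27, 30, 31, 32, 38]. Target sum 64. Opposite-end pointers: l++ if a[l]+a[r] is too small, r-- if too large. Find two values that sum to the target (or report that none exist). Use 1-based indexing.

l=1 r=19: -8+38=30 <64, l++
l=2 r=19: -4+38=34 <64, l++
l=3 r=19: -3+38=35 <64, l++
l=4 r=19: -1+38=37 <64, l++
l=5 r=19: 1+38=39 <64, l++
l=6 r=19: 3+38=41 <64, l++
l=7 r=19: 4+38=42 <64, l++
l=8 r=19: 5+38=43 <64, l++
l=9 r=19: 10+38=48 <64, l++
l=10 r=19: 11+38=49 <64, l++
l=11 r=19: 15+38=53 <64, l++
l=12 r=19: 20+38=58 <64, l++
l=13 r=19: 23+38=61 <64, l++
l=14 r=19: 24+38=62 <64, l++
l=15 r=19: 27+38=65 >64, r--
l=15 r=18: 27+32=59 <64, l++
l=16 r=18: 30+32=62 <64, l++
l=17 r=18: 31+32=63 <64, l++

no pair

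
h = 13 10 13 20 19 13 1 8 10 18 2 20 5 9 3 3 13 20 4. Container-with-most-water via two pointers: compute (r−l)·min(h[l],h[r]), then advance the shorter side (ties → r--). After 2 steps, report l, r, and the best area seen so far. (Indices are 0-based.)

l=1, r=17, best area=221

[0,18] min(13,4)*18=72 best=72 * → r--
[0,17] min(13,20)*17=221 best=221 * → l++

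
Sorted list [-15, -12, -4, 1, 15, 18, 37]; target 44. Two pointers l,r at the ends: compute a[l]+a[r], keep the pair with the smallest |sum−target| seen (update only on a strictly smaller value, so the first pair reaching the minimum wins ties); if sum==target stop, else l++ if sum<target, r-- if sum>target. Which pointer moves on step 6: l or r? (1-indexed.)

[1,7] -15+37=22 d=22 * → l++
[2,7] -12+37=25 d=19 * → l++
[3,7] -4+37=33 d=11 * → l++
[4,7] 1+37=38 d=6 * → l++
[5,7] 15+37=52 d=8 → r--
[5,6] 15+18=33 d=11 → l++

l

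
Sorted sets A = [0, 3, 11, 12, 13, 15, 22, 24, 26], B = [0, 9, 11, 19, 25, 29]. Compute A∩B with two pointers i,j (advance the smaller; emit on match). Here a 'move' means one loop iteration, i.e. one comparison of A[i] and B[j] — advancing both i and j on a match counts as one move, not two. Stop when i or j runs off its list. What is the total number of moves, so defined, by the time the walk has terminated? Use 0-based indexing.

12 moves

[i=0,j=0] 0==0 emit → i++,j++
[i=1,j=1] 3<9 → i++
[i=2,j=1] 11>9 → j++
[i=2,j=2] 11==11 emit → i++,j++
[i=3,j=3] 12<19 → i++
[i=4,j=3] 13<19 → i++
[i=5,j=3] 15<19 → i++
[i=6,j=3] 22>19 → j++
[i=6,j=4] 22<25 → i++
[i=7,j=4] 24<25 → i++
[i=8,j=4] 26>25 → j++
[i=8,j=5] 26<29 → i++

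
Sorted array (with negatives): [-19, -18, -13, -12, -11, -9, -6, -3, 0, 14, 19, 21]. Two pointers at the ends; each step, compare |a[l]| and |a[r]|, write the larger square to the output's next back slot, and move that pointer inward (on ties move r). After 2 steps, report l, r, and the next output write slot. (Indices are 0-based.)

l=0, r=9, next write slot=9

[0,11] |-19|<=|21| out[11]=441 → r--
[0,10] |-19|<=|19| out[10]=361 → r--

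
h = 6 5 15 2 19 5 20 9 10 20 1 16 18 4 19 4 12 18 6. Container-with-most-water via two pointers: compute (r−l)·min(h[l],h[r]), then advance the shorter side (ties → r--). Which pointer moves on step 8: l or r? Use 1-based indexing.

[1,19] min(6,6)*18=108 best=108 * → r--
[1,18] min(6,18)*17=102 best=108 → l++
[2,18] min(5,18)*16=80 best=108 → l++
[3,18] min(15,18)*15=225 best=225 * → l++
[4,18] min(2,18)*14=28 best=225 → l++
[5,18] min(19,18)*13=234 best=234 * → r--
[5,17] min(19,12)*12=144 best=234 → r--
[5,16] min(19,4)*11=44 best=234 → r--

r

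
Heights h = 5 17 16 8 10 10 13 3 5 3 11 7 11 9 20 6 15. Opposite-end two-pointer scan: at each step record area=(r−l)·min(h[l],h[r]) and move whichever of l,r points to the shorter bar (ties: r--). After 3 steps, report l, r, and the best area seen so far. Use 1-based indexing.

l=1 r=17: min(5,15)*16=80 best=80 *, l++
l=2 r=17: min(17,15)*15=225 best=225 *, r--
l=2 r=16: min(17,6)*14=84 best=225, r--

l=2, r=15, best area=225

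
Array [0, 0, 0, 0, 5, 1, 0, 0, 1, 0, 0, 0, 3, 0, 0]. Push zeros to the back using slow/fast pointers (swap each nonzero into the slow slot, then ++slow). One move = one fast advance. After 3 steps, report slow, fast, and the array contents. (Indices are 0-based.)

(s=0,f=0) a[fast]=0 → fast++
(s=0,f=1) a[fast]=0 → fast++
(s=0,f=2) a[fast]=0 → fast++

slow=0, fast=3, a=[0, 0, 0, 0, 5, 1, 0, 0, 1, 0, 0, 0, 3, 0, 0]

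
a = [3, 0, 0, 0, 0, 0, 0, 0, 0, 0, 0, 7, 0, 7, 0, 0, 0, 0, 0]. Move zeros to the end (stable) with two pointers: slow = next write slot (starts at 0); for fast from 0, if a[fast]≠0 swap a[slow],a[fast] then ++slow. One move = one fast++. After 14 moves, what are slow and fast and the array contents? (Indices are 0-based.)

slow=3, fast=14, a=[3, 7, 7, 0, 0, 0, 0, 0, 0, 0, 0, 0, 0, 0, 0, 0, 0, 0, 0]

(s=0,f=0) a[fast]=3≠0 swap→a[0]=3 → slow++,fast++
(s=1,f=1) a[fast]=0 → fast++
(s=1,f=2) a[fast]=0 → fast++
(s=1,f=3) a[fast]=0 → fast++
(s=1,f=4) a[fast]=0 → fast++
(s=1,f=5) a[fast]=0 → fast++
(s=1,f=6) a[fast]=0 → fast++
(s=1,f=7) a[fast]=0 → fast++
(s=1,f=8) a[fast]=0 → fast++
(s=1,f=9) a[fast]=0 → fast++
(s=1,f=10) a[fast]=0 → fast++
(s=1,f=11) a[fast]=7≠0 swap→a[1]=7 → slow++,fast++
(s=2,f=12) a[fast]=0 → fast++
(s=2,f=13) a[fast]=7≠0 swap→a[2]=7 → slow++,fast++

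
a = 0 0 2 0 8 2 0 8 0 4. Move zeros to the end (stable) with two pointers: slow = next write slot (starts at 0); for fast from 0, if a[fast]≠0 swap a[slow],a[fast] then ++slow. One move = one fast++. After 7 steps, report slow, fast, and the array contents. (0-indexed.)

slow=3, fast=7, a=[2, 8, 2, 0, 0, 0, 0, 8, 0, 4]

slow=0 fast=0: a[fast]=0, fast++
slow=0 fast=1: a[fast]=0, fast++
slow=0 fast=2: a[fast]=2≠0 swap→a[0]=2, slow++,fast++
slow=1 fast=3: a[fast]=0, fast++
slow=1 fast=4: a[fast]=8≠0 swap→a[1]=8, slow++,fast++
slow=2 fast=5: a[fast]=2≠0 swap→a[2]=2, slow++,fast++
slow=3 fast=6: a[fast]=0, fast++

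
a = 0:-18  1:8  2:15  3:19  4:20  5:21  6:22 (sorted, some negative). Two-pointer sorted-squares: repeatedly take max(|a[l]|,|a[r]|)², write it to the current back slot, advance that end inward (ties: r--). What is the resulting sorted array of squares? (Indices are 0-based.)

[64, 225, 324, 361, 400, 441, 484]

l=0 r=6: |-18|<=|22| out[6]=484, r--
l=0 r=5: |-18|<=|21| out[5]=441, r--
l=0 r=4: |-18|<=|20| out[4]=400, r--
l=0 r=3: |-18|<=|19| out[3]=361, r--
l=0 r=2: |-18|>|15| out[2]=324, l++
l=1 r=2: |8|<=|15| out[1]=225, r--
l=1 r=1: |8|<=|8| out[0]=64, r--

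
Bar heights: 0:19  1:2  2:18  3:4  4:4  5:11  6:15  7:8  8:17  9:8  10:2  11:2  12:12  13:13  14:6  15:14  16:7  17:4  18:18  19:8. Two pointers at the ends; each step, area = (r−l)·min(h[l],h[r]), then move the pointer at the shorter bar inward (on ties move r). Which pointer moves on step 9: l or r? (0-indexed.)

l=0 r=19: min(19,8)*19=152 best=152 *, r--
l=0 r=18: min(19,18)*18=324 best=324 *, r--
l=0 r=17: min(19,4)*17=68 best=324, r--
l=0 r=16: min(19,7)*16=112 best=324, r--
l=0 r=15: min(19,14)*15=210 best=324, r--
l=0 r=14: min(19,6)*14=84 best=324, r--
l=0 r=13: min(19,13)*13=169 best=324, r--
l=0 r=12: min(19,12)*12=144 best=324, r--
l=0 r=11: min(19,2)*11=22 best=324, r--

r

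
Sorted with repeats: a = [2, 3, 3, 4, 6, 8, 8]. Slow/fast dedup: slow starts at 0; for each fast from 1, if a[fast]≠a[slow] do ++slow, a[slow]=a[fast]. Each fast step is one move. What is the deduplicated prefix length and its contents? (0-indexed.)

length 5; prefix = [2, 3, 4, 6, 8]

(s=0,f=1) a[fast]=3≠a[slow]=2 write a[1]=3 → slow++,fast++
(s=1,f=2) a[fast]=3=a[slow] dup → fast++
(s=1,f=3) a[fast]=4≠a[slow]=3 write a[2]=4 → slow++,fast++
(s=2,f=4) a[fast]=6≠a[slow]=4 write a[3]=6 → slow++,fast++
(s=3,f=5) a[fast]=8≠a[slow]=6 write a[4]=8 → slow++,fast++
(s=4,f=6) a[fast]=8=a[slow] dup → fast++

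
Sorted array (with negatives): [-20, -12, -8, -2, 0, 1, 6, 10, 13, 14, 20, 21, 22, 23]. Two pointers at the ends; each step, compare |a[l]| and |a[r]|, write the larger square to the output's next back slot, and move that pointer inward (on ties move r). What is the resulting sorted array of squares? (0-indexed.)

[0, 1, 4, 36, 64, 100, 144, 169, 196, 400, 400, 441, 484, 529]

l=0 r=13: |-20|<=|23| out[13]=529, r--
l=0 r=12: |-20|<=|22| out[12]=484, r--
l=0 r=11: |-20|<=|21| out[11]=441, r--
l=0 r=10: |-20|<=|20| out[10]=400, r--
l=0 r=9: |-20|>|14| out[9]=400, l++
l=1 r=9: |-12|<=|14| out[8]=196, r--
l=1 r=8: |-12|<=|13| out[7]=169, r--
l=1 r=7: |-12|>|10| out[6]=144, l++
l=2 r=7: |-8|<=|10| out[5]=100, r--
l=2 r=6: |-8|>|6| out[4]=64, l++
l=3 r=6: |-2|<=|6| out[3]=36, r--
l=3 r=5: |-2|>|1| out[2]=4, l++
l=4 r=5: |0|<=|1| out[1]=1, r--
l=4 r=4: |0|<=|0| out[0]=0, r--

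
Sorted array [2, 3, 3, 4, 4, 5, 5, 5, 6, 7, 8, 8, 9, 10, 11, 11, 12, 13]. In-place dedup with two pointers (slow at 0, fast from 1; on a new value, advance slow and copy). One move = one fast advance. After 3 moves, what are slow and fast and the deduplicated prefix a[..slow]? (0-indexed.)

(s=0,f=1) a[fast]=3≠a[slow]=2 write a[1]=3 → slow++,fast++
(s=1,f=2) a[fast]=3=a[slow] dup → fast++
(s=1,f=3) a[fast]=4≠a[slow]=3 write a[2]=4 → slow++,fast++

slow=2, fast=4, prefix=[2, 3, 4]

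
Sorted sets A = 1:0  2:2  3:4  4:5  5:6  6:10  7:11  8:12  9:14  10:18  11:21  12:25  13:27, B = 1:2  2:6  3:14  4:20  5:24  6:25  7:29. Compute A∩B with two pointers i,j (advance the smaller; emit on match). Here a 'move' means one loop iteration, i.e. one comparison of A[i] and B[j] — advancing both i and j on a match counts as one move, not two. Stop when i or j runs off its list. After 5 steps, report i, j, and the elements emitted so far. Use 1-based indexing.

[i=1,j=1] 0<2 → i++
[i=2,j=1] 2==2 emit → i++,j++
[i=3,j=2] 4<6 → i++
[i=4,j=2] 5<6 → i++
[i=5,j=2] 6==6 emit → i++,j++

i=6, j=3, emitted=[2, 6]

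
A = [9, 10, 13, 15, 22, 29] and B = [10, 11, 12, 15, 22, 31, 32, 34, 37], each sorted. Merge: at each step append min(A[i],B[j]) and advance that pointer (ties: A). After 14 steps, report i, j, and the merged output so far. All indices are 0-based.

i=6, j=8, merged so far=[9, 10, 10, 11, 12, 13, 15, 15, 22, 22, 29, 31, 32, 34]

i=0 j=0: A[i]=9<=B[j]=10 take 9, i++
i=1 j=0: A[i]=10<=B[j]=10 take 10, i++
i=2 j=0: A[i]=13>B[j]=10 take 10, j++
i=2 j=1: A[i]=13>B[j]=11 take 11, j++
i=2 j=2: A[i]=13>B[j]=12 take 12, j++
i=2 j=3: A[i]=13<=B[j]=15 take 13, i++
i=3 j=3: A[i]=15<=B[j]=15 take 15, i++
i=4 j=3: A[i]=22>B[j]=15 take 15, j++
i=4 j=4: A[i]=22<=B[j]=22 take 22, i++
i=5 j=4: A[i]=29>B[j]=22 take 22, j++
i=5 j=5: A[i]=29<=B[j]=31 take 29, i++
i=6 j=5: A done, take B[j]=31, j++
i=6 j=6: A done, take B[j]=32, j++
i=6 j=7: A done, take B[j]=34, j++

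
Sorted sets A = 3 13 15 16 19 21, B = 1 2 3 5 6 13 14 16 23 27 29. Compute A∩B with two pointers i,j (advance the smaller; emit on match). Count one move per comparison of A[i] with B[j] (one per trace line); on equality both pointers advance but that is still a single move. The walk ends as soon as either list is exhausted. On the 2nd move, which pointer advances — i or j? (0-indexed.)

i=0 j=0: 3>1, j++
i=0 j=1: 3>2, j++

j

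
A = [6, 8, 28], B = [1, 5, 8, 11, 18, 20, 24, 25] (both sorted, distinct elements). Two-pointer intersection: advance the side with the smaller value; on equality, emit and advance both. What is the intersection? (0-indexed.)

intersection = [8]

[i=0,j=0] 6>1 → j++
[i=0,j=1] 6>5 → j++
[i=0,j=2] 6<8 → i++
[i=1,j=2] 8==8 emit → i++,j++
[i=2,j=3] 28>11 → j++
[i=2,j=4] 28>18 → j++
[i=2,j=5] 28>20 → j++
[i=2,j=6] 28>24 → j++
[i=2,j=7] 28>25 → j++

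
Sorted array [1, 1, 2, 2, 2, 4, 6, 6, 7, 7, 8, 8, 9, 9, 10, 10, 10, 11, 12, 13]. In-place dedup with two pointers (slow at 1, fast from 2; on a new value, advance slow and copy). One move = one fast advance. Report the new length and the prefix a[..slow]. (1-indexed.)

length 11; prefix = [1, 2, 4, 6, 7, 8, 9, 10, 11, 12, 13]

(s=1,f=2) a[fast]=1=a[slow] dup → fast++
(s=1,f=3) a[fast]=2≠a[slow]=1 write a[2]=2 → slow++,fast++
(s=2,f=4) a[fast]=2=a[slow] dup → fast++
(s=2,f=5) a[fast]=2=a[slow] dup → fast++
(s=2,f=6) a[fast]=4≠a[slow]=2 write a[3]=4 → slow++,fast++
(s=3,f=7) a[fast]=6≠a[slow]=4 write a[4]=6 → slow++,fast++
(s=4,f=8) a[fast]=6=a[slow] dup → fast++
(s=4,f=9) a[fast]=7≠a[slow]=6 write a[5]=7 → slow++,fast++
(s=5,f=10) a[fast]=7=a[slow] dup → fast++
(s=5,f=11) a[fast]=8≠a[slow]=7 write a[6]=8 → slow++,fast++
(s=6,f=12) a[fast]=8=a[slow] dup → fast++
(s=6,f=13) a[fast]=9≠a[slow]=8 write a[7]=9 → slow++,fast++
(s=7,f=14) a[fast]=9=a[slow] dup → fast++
(s=7,f=15) a[fast]=10≠a[slow]=9 write a[8]=10 → slow++,fast++
(s=8,f=16) a[fast]=10=a[slow] dup → fast++
(s=8,f=17) a[fast]=10=a[slow] dup → fast++
(s=8,f=18) a[fast]=11≠a[slow]=10 write a[9]=11 → slow++,fast++
(s=9,f=19) a[fast]=12≠a[slow]=11 write a[10]=12 → slow++,fast++
(s=10,f=20) a[fast]=13≠a[slow]=12 write a[11]=13 → slow++,fast++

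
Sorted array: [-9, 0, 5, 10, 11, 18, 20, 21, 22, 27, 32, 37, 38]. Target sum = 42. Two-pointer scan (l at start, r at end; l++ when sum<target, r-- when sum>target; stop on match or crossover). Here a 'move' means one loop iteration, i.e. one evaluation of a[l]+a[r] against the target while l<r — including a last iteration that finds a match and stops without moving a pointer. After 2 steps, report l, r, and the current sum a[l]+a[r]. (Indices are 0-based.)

l=2, r=12, sum=43

l=0 r=12: -9+38=29 <42, l++
l=1 r=12: 0+38=38 <42, l++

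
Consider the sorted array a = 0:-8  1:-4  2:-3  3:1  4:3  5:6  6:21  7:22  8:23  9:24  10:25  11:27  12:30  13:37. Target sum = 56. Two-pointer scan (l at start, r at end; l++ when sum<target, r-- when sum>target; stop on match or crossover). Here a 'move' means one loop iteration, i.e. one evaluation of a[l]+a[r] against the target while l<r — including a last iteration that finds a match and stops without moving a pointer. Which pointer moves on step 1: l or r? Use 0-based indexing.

l

l=0 r=13: -8+37=29 <56, l++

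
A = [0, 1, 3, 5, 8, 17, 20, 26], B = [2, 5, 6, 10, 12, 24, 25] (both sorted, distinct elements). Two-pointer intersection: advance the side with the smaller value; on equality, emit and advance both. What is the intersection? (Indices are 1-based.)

intersection = [5]

i=1 j=1: 0<2, i++
i=2 j=1: 1<2, i++
i=3 j=1: 3>2, j++
i=3 j=2: 3<5, i++
i=4 j=2: 5==5 emit, i++,j++
i=5 j=3: 8>6, j++
i=5 j=4: 8<10, i++
i=6 j=4: 17>10, j++
i=6 j=5: 17>12, j++
i=6 j=6: 17<24, i++
i=7 j=6: 20<24, i++
i=8 j=6: 26>24, j++
i=8 j=7: 26>25, j++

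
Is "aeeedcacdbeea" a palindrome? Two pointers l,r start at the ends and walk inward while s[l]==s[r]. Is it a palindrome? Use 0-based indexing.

[0,12] 'a'=='a' → l++,r--
[1,11] 'e'=='e' → l++,r--
[2,10] 'e'=='e' → l++,r--
[3,9] 'e'!='b' → stop

not a palindrome (mismatch at 3,9)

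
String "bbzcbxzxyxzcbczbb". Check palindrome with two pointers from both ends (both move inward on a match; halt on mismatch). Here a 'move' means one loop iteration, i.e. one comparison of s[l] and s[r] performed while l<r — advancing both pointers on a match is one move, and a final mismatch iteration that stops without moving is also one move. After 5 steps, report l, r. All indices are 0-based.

l=5, r=11

l=0 r=16: 'b'=='b', l++,r--
l=1 r=15: 'b'=='b', l++,r--
l=2 r=14: 'z'=='z', l++,r--
l=3 r=13: 'c'=='c', l++,r--
l=4 r=12: 'b'=='b', l++,r--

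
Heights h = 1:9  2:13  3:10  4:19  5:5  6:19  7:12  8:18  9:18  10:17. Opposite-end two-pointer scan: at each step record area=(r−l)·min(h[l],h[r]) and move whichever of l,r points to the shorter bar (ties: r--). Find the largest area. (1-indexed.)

max area = 104

l=1 r=10: min(9,17)*9=81 best=81 *, l++
l=2 r=10: min(13,17)*8=104 best=104 *, l++
l=3 r=10: min(10,17)*7=70 best=104, l++
l=4 r=10: min(19,17)*6=102 best=104, r--
l=4 r=9: min(19,18)*5=90 best=104, r--
l=4 r=8: min(19,18)*4=72 best=104, r--
l=4 r=7: min(19,12)*3=36 best=104, r--
l=4 r=6: min(19,19)*2=38 best=104, r--
l=4 r=5: min(19,5)*1=5 best=104, r--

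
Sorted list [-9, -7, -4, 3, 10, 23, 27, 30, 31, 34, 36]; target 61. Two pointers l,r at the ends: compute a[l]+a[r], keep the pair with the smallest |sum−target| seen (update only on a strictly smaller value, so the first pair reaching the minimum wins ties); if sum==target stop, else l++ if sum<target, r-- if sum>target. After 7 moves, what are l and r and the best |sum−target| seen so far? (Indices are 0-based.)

l=0 r=10: -9+36=27 d=34 *, l++
l=1 r=10: -7+36=29 d=32 *, l++
l=2 r=10: -4+36=32 d=29 *, l++
l=3 r=10: 3+36=39 d=22 *, l++
l=4 r=10: 10+36=46 d=15 *, l++
l=5 r=10: 23+36=59 d=2 *, l++
l=6 r=10: 27+36=63 d=2, r--

l=6, r=9, best |Δ|=2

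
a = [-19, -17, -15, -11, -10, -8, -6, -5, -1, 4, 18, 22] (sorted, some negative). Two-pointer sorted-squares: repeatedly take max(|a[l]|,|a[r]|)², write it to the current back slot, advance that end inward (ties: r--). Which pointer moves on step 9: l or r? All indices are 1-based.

l

[1,12] |-19|<=|22| out[12]=484 → r--
[1,11] |-19|>|18| out[11]=361 → l++
[2,11] |-17|<=|18| out[10]=324 → r--
[2,10] |-17|>|4| out[9]=289 → l++
[3,10] |-15|>|4| out[8]=225 → l++
[4,10] |-11|>|4| out[7]=121 → l++
[5,10] |-10|>|4| out[6]=100 → l++
[6,10] |-8|>|4| out[5]=64 → l++
[7,10] |-6|>|4| out[4]=36 → l++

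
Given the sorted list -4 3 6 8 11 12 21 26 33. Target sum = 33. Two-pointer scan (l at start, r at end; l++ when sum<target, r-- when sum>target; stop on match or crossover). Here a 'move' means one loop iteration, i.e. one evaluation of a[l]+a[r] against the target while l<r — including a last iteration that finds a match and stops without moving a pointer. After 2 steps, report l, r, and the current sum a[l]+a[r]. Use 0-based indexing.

l=0 r=8: -4+33=29 <33, l++
l=1 r=8: 3+33=36 >33, r--

l=1, r=7, sum=29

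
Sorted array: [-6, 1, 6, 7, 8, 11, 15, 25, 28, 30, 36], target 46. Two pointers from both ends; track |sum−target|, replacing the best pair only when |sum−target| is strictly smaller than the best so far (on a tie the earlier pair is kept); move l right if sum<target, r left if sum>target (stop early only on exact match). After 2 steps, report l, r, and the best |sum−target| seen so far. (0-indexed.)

l=2, r=10, best |Δ|=9

[0,10] -6+36=30 d=16 * → l++
[1,10] 1+36=37 d=9 * → l++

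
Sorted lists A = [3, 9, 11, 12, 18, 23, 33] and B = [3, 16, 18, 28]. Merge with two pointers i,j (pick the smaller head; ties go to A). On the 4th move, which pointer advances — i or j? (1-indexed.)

i

i=1 j=1: A[i]=3<=B[j]=3 take 3, i++
i=2 j=1: A[i]=9>B[j]=3 take 3, j++
i=2 j=2: A[i]=9<=B[j]=16 take 9, i++
i=3 j=2: A[i]=11<=B[j]=16 take 11, i++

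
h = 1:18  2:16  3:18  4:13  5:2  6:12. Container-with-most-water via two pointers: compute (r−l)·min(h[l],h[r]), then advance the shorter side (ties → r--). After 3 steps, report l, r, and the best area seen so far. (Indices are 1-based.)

[1,6] min(18,12)*5=60 best=60 * → r--
[1,5] min(18,2)*4=8 best=60 → r--
[1,4] min(18,13)*3=39 best=60 → r--

l=1, r=3, best area=60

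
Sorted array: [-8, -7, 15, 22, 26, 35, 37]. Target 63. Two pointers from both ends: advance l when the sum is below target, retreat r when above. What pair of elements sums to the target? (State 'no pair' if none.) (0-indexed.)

l=0 r=6: -8+37=29 <63, l++
l=1 r=6: -7+37=30 <63, l++
l=2 r=6: 15+37=52 <63, l++
l=3 r=6: 22+37=59 <63, l++
l=4 r=6: 26+37=63, found

(26, 37)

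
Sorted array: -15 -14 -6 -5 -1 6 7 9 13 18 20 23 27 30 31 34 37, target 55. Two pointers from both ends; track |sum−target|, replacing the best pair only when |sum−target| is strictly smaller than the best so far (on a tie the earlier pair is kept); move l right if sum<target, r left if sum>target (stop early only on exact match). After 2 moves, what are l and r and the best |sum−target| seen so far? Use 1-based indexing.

l=1 r=17: -15+37=22 d=33 *, l++
l=2 r=17: -14+37=23 d=32 *, l++

l=3, r=17, best |Δ|=32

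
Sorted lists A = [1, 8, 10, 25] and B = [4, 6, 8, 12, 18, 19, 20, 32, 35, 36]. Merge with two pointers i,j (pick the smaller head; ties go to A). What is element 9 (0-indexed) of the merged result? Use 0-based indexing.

i=0 j=0: A[i]=1<=B[j]=4 take 1, i++
i=1 j=0: A[i]=8>B[j]=4 take 4, j++
i=1 j=1: A[i]=8>B[j]=6 take 6, j++
i=1 j=2: A[i]=8<=B[j]=8 take 8, i++
i=2 j=2: A[i]=10>B[j]=8 take 8, j++
i=2 j=3: A[i]=10<=B[j]=12 take 10, i++
i=3 j=3: A[i]=25>B[j]=12 take 12, j++
i=3 j=4: A[i]=25>B[j]=18 take 18, j++
i=3 j=5: A[i]=25>B[j]=19 take 19, j++
i=3 j=6: A[i]=25>B[j]=20 take 20, j++
i=3 j=7: A[i]=25<=B[j]=32 take 25, i++
i=4 j=7: A done, take B[j]=32, j++
i=4 j=8: A done, take B[j]=35, j++
i=4 j=9: A done, take B[j]=36, j++

merged[9] = 20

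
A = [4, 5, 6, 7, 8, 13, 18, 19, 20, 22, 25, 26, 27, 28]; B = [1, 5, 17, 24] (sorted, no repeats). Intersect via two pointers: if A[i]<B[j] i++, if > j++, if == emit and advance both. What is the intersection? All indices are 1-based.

[i=1,j=1] 4>1 → j++
[i=1,j=2] 4<5 → i++
[i=2,j=2] 5==5 emit → i++,j++
[i=3,j=3] 6<17 → i++
[i=4,j=3] 7<17 → i++
[i=5,j=3] 8<17 → i++
[i=6,j=3] 13<17 → i++
[i=7,j=3] 18>17 → j++
[i=7,j=4] 18<24 → i++
[i=8,j=4] 19<24 → i++
[i=9,j=4] 20<24 → i++
[i=10,j=4] 22<24 → i++
[i=11,j=4] 25>24 → j++

intersection = [5]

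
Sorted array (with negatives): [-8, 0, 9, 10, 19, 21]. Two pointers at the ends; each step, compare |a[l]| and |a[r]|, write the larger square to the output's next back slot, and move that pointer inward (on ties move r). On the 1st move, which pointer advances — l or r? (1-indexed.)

r

[1,6] |-8|<=|21| out[6]=441 → r--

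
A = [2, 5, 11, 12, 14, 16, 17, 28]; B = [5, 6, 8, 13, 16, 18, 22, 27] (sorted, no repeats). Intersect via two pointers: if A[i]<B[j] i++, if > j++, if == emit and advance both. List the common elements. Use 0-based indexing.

intersection = [5, 16]

[i=0,j=0] 2<5 → i++
[i=1,j=0] 5==5 emit → i++,j++
[i=2,j=1] 11>6 → j++
[i=2,j=2] 11>8 → j++
[i=2,j=3] 11<13 → i++
[i=3,j=3] 12<13 → i++
[i=4,j=3] 14>13 → j++
[i=4,j=4] 14<16 → i++
[i=5,j=4] 16==16 emit → i++,j++
[i=6,j=5] 17<18 → i++
[i=7,j=5] 28>18 → j++
[i=7,j=6] 28>22 → j++
[i=7,j=7] 28>27 → j++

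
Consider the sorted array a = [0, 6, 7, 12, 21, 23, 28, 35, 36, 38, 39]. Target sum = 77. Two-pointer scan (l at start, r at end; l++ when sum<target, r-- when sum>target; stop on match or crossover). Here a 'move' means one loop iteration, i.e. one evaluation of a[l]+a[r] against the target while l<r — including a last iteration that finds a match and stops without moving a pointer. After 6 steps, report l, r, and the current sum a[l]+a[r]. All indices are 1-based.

l=1 r=11: 0+39=39 <77, l++
l=2 r=11: 6+39=45 <77, l++
l=3 r=11: 7+39=46 <77, l++
l=4 r=11: 12+39=51 <77, l++
l=5 r=11: 21+39=60 <77, l++
l=6 r=11: 23+39=62 <77, l++

l=7, r=11, sum=67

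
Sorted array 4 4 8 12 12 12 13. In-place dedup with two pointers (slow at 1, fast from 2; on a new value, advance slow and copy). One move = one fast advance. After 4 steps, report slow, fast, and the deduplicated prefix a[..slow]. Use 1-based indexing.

slow=3, fast=6, prefix=[4, 8, 12]

(s=1,f=2) a[fast]=4=a[slow] dup → fast++
(s=1,f=3) a[fast]=8≠a[slow]=4 write a[2]=8 → slow++,fast++
(s=2,f=4) a[fast]=12≠a[slow]=8 write a[3]=12 → slow++,fast++
(s=3,f=5) a[fast]=12=a[slow] dup → fast++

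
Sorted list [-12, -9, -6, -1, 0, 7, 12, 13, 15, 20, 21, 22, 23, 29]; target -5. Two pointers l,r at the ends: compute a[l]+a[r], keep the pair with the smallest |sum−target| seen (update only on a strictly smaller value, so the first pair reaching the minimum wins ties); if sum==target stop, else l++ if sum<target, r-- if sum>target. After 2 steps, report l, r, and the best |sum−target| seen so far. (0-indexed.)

[0,13] -12+29=17 d=22 * → r--
[0,12] -12+23=11 d=16 * → r--

l=0, r=11, best |Δ|=16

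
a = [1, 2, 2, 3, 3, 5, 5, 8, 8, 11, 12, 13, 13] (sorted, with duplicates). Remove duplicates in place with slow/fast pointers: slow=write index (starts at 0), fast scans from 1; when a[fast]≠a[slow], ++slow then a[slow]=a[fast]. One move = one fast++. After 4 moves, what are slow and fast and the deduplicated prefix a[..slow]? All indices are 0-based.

(s=0,f=1) a[fast]=2≠a[slow]=1 write a[1]=2 → slow++,fast++
(s=1,f=2) a[fast]=2=a[slow] dup → fast++
(s=1,f=3) a[fast]=3≠a[slow]=2 write a[2]=3 → slow++,fast++
(s=2,f=4) a[fast]=3=a[slow] dup → fast++

slow=2, fast=5, prefix=[1, 2, 3]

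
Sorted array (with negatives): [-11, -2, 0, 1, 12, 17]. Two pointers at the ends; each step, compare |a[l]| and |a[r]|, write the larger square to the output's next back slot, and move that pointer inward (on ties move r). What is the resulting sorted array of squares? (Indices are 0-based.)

[0, 1, 4, 121, 144, 289]

[0,5] |-11|<=|17| out[5]=289 → r--
[0,4] |-11|<=|12| out[4]=144 → r--
[0,3] |-11|>|1| out[3]=121 → l++
[1,3] |-2|>|1| out[2]=4 → l++
[2,3] |0|<=|1| out[1]=1 → r--
[2,2] |0|<=|0| out[0]=0 → r--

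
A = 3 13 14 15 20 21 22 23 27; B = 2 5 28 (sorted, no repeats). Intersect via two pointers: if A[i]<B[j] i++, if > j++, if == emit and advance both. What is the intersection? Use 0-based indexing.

i=0 j=0: 3>2, j++
i=0 j=1: 3<5, i++
i=1 j=1: 13>5, j++
i=1 j=2: 13<28, i++
i=2 j=2: 14<28, i++
i=3 j=2: 15<28, i++
i=4 j=2: 20<28, i++
i=5 j=2: 21<28, i++
i=6 j=2: 22<28, i++
i=7 j=2: 23<28, i++
i=8 j=2: 27<28, i++

intersection = []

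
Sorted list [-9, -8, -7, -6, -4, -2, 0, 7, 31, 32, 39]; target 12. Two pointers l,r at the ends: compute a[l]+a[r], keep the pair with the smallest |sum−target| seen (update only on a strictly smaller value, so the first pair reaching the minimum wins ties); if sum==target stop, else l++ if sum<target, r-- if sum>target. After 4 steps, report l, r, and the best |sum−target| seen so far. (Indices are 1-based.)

l=2, r=8, best |Δ|=10

l=1 r=11: -9+39=30 d=18 *, r--
l=1 r=10: -9+32=23 d=11 *, r--
l=1 r=9: -9+31=22 d=10 *, r--
l=1 r=8: -9+7=-2 d=14, l++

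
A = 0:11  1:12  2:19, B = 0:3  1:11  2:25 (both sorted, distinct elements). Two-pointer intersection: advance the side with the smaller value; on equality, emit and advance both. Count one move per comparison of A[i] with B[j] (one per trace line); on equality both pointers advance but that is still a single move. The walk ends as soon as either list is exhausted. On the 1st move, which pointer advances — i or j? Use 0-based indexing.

j

i=0 j=0: 11>3, j++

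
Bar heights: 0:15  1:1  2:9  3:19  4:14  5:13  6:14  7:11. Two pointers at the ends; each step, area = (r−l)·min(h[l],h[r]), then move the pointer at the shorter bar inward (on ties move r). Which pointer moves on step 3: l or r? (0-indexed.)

r

l=0 r=7: min(15,11)*7=77 best=77 *, r--
l=0 r=6: min(15,14)*6=84 best=84 *, r--
l=0 r=5: min(15,13)*5=65 best=84, r--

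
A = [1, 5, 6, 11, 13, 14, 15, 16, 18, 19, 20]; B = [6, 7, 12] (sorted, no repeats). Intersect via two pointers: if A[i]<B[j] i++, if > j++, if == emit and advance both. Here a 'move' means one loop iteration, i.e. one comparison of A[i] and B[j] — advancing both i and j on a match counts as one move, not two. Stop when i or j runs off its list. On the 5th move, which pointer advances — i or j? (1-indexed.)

i=1 j=1: 1<6, i++
i=2 j=1: 5<6, i++
i=3 j=1: 6==6 emit, i++,j++
i=4 j=2: 11>7, j++
i=4 j=3: 11<12, i++

i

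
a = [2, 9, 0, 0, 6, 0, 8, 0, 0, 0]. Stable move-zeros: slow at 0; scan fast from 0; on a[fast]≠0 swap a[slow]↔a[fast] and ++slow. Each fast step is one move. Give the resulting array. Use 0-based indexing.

(s=0,f=0) a[fast]=2≠0 swap→a[0]=2 → slow++,fast++
(s=1,f=1) a[fast]=9≠0 swap→a[1]=9 → slow++,fast++
(s=2,f=2) a[fast]=0 → fast++
(s=2,f=3) a[fast]=0 → fast++
(s=2,f=4) a[fast]=6≠0 swap→a[2]=6 → slow++,fast++
(s=3,f=5) a[fast]=0 → fast++
(s=3,f=6) a[fast]=8≠0 swap→a[3]=8 → slow++,fast++
(s=4,f=7) a[fast]=0 → fast++
(s=4,f=8) a[fast]=0 → fast++
(s=4,f=9) a[fast]=0 → fast++

[2, 9, 6, 8, 0, 0, 0, 0, 0, 0]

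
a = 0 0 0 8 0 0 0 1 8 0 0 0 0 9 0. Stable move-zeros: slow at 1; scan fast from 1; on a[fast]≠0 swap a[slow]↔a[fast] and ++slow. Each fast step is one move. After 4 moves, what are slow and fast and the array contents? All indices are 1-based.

slow=2, fast=5, a=[8, 0, 0, 0, 0, 0, 0, 1, 8, 0, 0, 0, 0, 9, 0]

slow=1 fast=1: a[fast]=0, fast++
slow=1 fast=2: a[fast]=0, fast++
slow=1 fast=3: a[fast]=0, fast++
slow=1 fast=4: a[fast]=8≠0 swap→a[1]=8, slow++,fast++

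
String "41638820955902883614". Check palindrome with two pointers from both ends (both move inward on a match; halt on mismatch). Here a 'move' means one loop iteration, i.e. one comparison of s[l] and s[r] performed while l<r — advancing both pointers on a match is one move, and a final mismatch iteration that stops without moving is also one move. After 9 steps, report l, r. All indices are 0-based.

l=9, r=10

[0,19] '4'=='4' → l++,r--
[1,18] '1'=='1' → l++,r--
[2,17] '6'=='6' → l++,r--
[3,16] '3'=='3' → l++,r--
[4,15] '8'=='8' → l++,r--
[5,14] '8'=='8' → l++,r--
[6,13] '2'=='2' → l++,r--
[7,12] '0'=='0' → l++,r--
[8,11] '9'=='9' → l++,r--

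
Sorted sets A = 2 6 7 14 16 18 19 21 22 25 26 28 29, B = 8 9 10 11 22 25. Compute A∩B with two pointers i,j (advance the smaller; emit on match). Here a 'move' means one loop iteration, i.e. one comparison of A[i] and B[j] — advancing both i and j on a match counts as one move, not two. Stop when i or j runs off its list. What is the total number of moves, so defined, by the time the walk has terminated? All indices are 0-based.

i=0 j=0: 2<8, i++
i=1 j=0: 6<8, i++
i=2 j=0: 7<8, i++
i=3 j=0: 14>8, j++
i=3 j=1: 14>9, j++
i=3 j=2: 14>10, j++
i=3 j=3: 14>11, j++
i=3 j=4: 14<22, i++
i=4 j=4: 16<22, i++
i=5 j=4: 18<22, i++
i=6 j=4: 19<22, i++
i=7 j=4: 21<22, i++
i=8 j=4: 22==22 emit, i++,j++
i=9 j=5: 25==25 emit, i++,j++

14 moves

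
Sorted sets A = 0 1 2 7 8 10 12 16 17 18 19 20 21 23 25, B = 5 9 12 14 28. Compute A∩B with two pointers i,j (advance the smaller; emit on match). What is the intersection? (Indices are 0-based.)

i=0 j=0: 0<5, i++
i=1 j=0: 1<5, i++
i=2 j=0: 2<5, i++
i=3 j=0: 7>5, j++
i=3 j=1: 7<9, i++
i=4 j=1: 8<9, i++
i=5 j=1: 10>9, j++
i=5 j=2: 10<12, i++
i=6 j=2: 12==12 emit, i++,j++
i=7 j=3: 16>14, j++
i=7 j=4: 16<28, i++
i=8 j=4: 17<28, i++
i=9 j=4: 18<28, i++
i=10 j=4: 19<28, i++
i=11 j=4: 20<28, i++
i=12 j=4: 21<28, i++
i=13 j=4: 23<28, i++
i=14 j=4: 25<28, i++

intersection = [12]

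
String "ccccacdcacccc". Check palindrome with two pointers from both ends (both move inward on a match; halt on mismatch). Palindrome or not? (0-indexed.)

palindrome

[0,12] 'c'=='c' → l++,r--
[1,11] 'c'=='c' → l++,r--
[2,10] 'c'=='c' → l++,r--
[3,9] 'c'=='c' → l++,r--
[4,8] 'a'=='a' → l++,r--
[5,7] 'c'=='c' → l++,r--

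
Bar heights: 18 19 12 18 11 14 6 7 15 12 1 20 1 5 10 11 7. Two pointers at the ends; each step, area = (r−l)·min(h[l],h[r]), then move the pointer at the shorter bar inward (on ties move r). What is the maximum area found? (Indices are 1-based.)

max area = 198

l=1 r=17: min(18,7)*16=112 best=112 *, r--
l=1 r=16: min(18,11)*15=165 best=165 *, r--
l=1 r=15: min(18,10)*14=140 best=165, r--
l=1 r=14: min(18,5)*13=65 best=165, r--
l=1 r=13: min(18,1)*12=12 best=165, r--
l=1 r=12: min(18,20)*11=198 best=198 *, l++
l=2 r=12: min(19,20)*10=190 best=198, l++
l=3 r=12: min(12,20)*9=108 best=198, l++
l=4 r=12: min(18,20)*8=144 best=198, l++
l=5 r=12: min(11,20)*7=77 best=198, l++
l=6 r=12: min(14,20)*6=84 best=198, l++
l=7 r=12: min(6,20)*5=30 best=198, l++
l=8 r=12: min(7,20)*4=28 best=198, l++
l=9 r=12: min(15,20)*3=45 best=198, l++
l=10 r=12: min(12,20)*2=24 best=198, l++
l=11 r=12: min(1,20)*1=1 best=198, l++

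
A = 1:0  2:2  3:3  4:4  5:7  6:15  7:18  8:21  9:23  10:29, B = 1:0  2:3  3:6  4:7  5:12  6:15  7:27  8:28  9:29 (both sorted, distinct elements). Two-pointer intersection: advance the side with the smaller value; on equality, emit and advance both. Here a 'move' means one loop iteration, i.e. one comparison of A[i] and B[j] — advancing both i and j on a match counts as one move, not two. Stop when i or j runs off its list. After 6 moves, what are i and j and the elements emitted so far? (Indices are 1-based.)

i=6, j=5, emitted=[0, 3, 7]

[i=1,j=1] 0==0 emit → i++,j++
[i=2,j=2] 2<3 → i++
[i=3,j=2] 3==3 emit → i++,j++
[i=4,j=3] 4<6 → i++
[i=5,j=3] 7>6 → j++
[i=5,j=4] 7==7 emit → i++,j++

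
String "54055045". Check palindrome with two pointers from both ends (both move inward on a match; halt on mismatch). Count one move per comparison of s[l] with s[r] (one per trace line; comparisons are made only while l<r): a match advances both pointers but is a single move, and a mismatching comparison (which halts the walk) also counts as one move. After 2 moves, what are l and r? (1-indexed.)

l=3, r=6

l=1 r=8: '5'=='5', l++,r--
l=2 r=7: '4'=='4', l++,r--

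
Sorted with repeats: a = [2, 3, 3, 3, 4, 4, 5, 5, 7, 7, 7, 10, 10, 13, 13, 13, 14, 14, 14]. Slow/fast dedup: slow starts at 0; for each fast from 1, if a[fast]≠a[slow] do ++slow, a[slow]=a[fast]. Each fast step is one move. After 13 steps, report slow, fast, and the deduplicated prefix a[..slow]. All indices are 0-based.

(s=0,f=1) a[fast]=3≠a[slow]=2 write a[1]=3 → slow++,fast++
(s=1,f=2) a[fast]=3=a[slow] dup → fast++
(s=1,f=3) a[fast]=3=a[slow] dup → fast++
(s=1,f=4) a[fast]=4≠a[slow]=3 write a[2]=4 → slow++,fast++
(s=2,f=5) a[fast]=4=a[slow] dup → fast++
(s=2,f=6) a[fast]=5≠a[slow]=4 write a[3]=5 → slow++,fast++
(s=3,f=7) a[fast]=5=a[slow] dup → fast++
(s=3,f=8) a[fast]=7≠a[slow]=5 write a[4]=7 → slow++,fast++
(s=4,f=9) a[fast]=7=a[slow] dup → fast++
(s=4,f=10) a[fast]=7=a[slow] dup → fast++
(s=4,f=11) a[fast]=10≠a[slow]=7 write a[5]=10 → slow++,fast++
(s=5,f=12) a[fast]=10=a[slow] dup → fast++
(s=5,f=13) a[fast]=13≠a[slow]=10 write a[6]=13 → slow++,fast++

slow=6, fast=14, prefix=[2, 3, 4, 5, 7, 10, 13]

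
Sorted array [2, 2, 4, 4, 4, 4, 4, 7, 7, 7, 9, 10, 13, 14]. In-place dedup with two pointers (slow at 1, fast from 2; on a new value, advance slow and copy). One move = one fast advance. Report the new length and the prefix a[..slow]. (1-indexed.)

slow=1 fast=2: a[fast]=2=a[slow] dup, fast++
slow=1 fast=3: a[fast]=4≠a[slow]=2 write a[2]=4, slow++,fast++
slow=2 fast=4: a[fast]=4=a[slow] dup, fast++
slow=2 fast=5: a[fast]=4=a[slow] dup, fast++
slow=2 fast=6: a[fast]=4=a[slow] dup, fast++
slow=2 fast=7: a[fast]=4=a[slow] dup, fast++
slow=2 fast=8: a[fast]=7≠a[slow]=4 write a[3]=7, slow++,fast++
slow=3 fast=9: a[fast]=7=a[slow] dup, fast++
slow=3 fast=10: a[fast]=7=a[slow] dup, fast++
slow=3 fast=11: a[fast]=9≠a[slow]=7 write a[4]=9, slow++,fast++
slow=4 fast=12: a[fast]=10≠a[slow]=9 write a[5]=10, slow++,fast++
slow=5 fast=13: a[fast]=13≠a[slow]=10 write a[6]=13, slow++,fast++
slow=6 fast=14: a[fast]=14≠a[slow]=13 write a[7]=14, slow++,fast++

length 7; prefix = [2, 4, 7, 9, 10, 13, 14]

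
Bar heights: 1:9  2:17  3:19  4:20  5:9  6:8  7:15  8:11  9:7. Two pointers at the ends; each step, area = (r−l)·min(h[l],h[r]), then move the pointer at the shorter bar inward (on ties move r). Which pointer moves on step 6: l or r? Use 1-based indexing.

r

[1,9] min(9,7)*8=56 best=56 * → r--
[1,8] min(9,11)*7=63 best=63 * → l++
[2,8] min(17,11)*6=66 best=66 * → r--
[2,7] min(17,15)*5=75 best=75 * → r--
[2,6] min(17,8)*4=32 best=75 → r--
[2,5] min(17,9)*3=27 best=75 → r--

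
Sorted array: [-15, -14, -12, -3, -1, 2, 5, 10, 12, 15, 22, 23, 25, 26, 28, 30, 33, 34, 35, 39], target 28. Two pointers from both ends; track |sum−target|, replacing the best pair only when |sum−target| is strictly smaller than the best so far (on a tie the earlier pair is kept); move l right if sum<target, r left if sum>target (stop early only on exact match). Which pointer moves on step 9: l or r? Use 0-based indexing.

r

l=0 r=19: -15+39=24 d=4 *, l++
l=1 r=19: -14+39=25 d=3 *, l++
l=2 r=19: -12+39=27 d=1 *, l++
l=3 r=19: -3+39=36 d=8, r--
l=3 r=18: -3+35=32 d=4, r--
l=3 r=17: -3+34=31 d=3, r--
l=3 r=16: -3+33=30 d=2, r--
l=3 r=15: -3+30=27 d=1, l++
l=4 r=15: -1+30=29 d=1, r--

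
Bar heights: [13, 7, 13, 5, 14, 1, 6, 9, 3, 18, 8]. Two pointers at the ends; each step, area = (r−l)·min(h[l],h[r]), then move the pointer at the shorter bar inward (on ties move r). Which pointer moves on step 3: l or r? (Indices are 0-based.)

l

l=0 r=10: min(13,8)*10=80 best=80 *, r--
l=0 r=9: min(13,18)*9=117 best=117 *, l++
l=1 r=9: min(7,18)*8=56 best=117, l++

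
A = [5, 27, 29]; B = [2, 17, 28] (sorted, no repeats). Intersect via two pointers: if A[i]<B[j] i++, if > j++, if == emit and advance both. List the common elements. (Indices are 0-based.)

[i=0,j=0] 5>2 → j++
[i=0,j=1] 5<17 → i++
[i=1,j=1] 27>17 → j++
[i=1,j=2] 27<28 → i++
[i=2,j=2] 29>28 → j++

intersection = []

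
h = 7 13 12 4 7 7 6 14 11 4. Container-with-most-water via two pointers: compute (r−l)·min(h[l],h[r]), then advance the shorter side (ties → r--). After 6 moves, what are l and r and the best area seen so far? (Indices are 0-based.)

[0,9] min(7,4)*9=36 best=36 * → r--
[0,8] min(7,11)*8=56 best=56 * → l++
[1,8] min(13,11)*7=77 best=77 * → r--
[1,7] min(13,14)*6=78 best=78 * → l++
[2,7] min(12,14)*5=60 best=78 → l++
[3,7] min(4,14)*4=16 best=78 → l++

l=4, r=7, best area=78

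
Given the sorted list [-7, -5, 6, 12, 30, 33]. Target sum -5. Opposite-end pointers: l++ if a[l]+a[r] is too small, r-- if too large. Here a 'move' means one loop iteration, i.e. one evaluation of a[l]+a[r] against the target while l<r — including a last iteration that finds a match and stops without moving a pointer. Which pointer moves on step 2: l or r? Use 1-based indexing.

l=1 r=6: -7+33=26 >-5, r--
l=1 r=5: -7+30=23 >-5, r--

r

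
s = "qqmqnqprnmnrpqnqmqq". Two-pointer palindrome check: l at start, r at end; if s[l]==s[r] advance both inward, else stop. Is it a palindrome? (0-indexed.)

palindrome

[0,18] 'q'=='q' → l++,r--
[1,17] 'q'=='q' → l++,r--
[2,16] 'm'=='m' → l++,r--
[3,15] 'q'=='q' → l++,r--
[4,14] 'n'=='n' → l++,r--
[5,13] 'q'=='q' → l++,r--
[6,12] 'p'=='p' → l++,r--
[7,11] 'r'=='r' → l++,r--
[8,10] 'n'=='n' → l++,r--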